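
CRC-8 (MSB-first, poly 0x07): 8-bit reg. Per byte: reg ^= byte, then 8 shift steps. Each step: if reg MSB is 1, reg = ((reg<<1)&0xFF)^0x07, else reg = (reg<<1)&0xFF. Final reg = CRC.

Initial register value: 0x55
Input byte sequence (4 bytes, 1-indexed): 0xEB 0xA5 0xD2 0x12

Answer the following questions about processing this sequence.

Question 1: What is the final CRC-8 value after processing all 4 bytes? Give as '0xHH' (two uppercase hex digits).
Answer: 0x3A

Derivation:
After byte 1 (0xEB): reg=0x33
After byte 2 (0xA5): reg=0xEB
After byte 3 (0xD2): reg=0xAF
After byte 4 (0x12): reg=0x3A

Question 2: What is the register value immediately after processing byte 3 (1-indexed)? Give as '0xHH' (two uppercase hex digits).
Answer: 0xAF

Derivation:
After byte 1 (0xEB): reg=0x33
After byte 2 (0xA5): reg=0xEB
After byte 3 (0xD2): reg=0xAF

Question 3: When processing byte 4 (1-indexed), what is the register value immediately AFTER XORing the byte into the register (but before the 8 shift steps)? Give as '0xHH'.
Register before byte 4: 0xAF
Byte 4: 0x12
0xAF XOR 0x12 = 0xBD

Answer: 0xBD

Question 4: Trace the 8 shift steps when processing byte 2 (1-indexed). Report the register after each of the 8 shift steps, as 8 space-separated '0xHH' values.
Answer: 0x2B 0x56 0xAC 0x5F 0xBE 0x7B 0xF6 0xEB

Derivation:
After byte 1 (0xEB): reg=0x33
Register before byte 2: 0x33
After XOR with byte 0xA5: 0x96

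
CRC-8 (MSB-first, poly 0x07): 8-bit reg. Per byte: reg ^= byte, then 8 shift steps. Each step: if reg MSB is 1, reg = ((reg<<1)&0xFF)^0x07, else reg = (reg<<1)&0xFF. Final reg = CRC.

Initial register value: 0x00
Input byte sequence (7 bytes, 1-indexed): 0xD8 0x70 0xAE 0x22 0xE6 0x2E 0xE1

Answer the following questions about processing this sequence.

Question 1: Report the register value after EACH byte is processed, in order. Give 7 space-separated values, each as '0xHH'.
0x06 0x45 0x9F 0x3A 0x1A 0x8C 0x04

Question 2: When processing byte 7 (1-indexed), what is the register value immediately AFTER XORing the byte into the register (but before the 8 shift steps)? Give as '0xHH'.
Answer: 0x6D

Derivation:
Register before byte 7: 0x8C
Byte 7: 0xE1
0x8C XOR 0xE1 = 0x6D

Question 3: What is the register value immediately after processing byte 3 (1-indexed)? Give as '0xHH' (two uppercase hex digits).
After byte 1 (0xD8): reg=0x06
After byte 2 (0x70): reg=0x45
After byte 3 (0xAE): reg=0x9F

Answer: 0x9F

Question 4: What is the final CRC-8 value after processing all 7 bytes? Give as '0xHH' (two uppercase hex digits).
After byte 1 (0xD8): reg=0x06
After byte 2 (0x70): reg=0x45
After byte 3 (0xAE): reg=0x9F
After byte 4 (0x22): reg=0x3A
After byte 5 (0xE6): reg=0x1A
After byte 6 (0x2E): reg=0x8C
After byte 7 (0xE1): reg=0x04

Answer: 0x04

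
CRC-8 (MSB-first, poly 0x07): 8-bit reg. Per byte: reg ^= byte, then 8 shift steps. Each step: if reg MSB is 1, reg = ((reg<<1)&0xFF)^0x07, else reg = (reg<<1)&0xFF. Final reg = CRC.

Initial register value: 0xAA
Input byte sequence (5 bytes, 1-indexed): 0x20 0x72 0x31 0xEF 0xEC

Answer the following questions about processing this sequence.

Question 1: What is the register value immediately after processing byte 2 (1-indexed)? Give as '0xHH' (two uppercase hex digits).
Answer: 0x6D

Derivation:
After byte 1 (0x20): reg=0xBF
After byte 2 (0x72): reg=0x6D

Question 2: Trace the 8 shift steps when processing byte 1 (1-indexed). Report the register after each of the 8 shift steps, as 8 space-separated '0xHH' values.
Register before byte 1: 0xAA
After XOR with byte 0x20: 0x8A

Answer: 0x13 0x26 0x4C 0x98 0x37 0x6E 0xDC 0xBF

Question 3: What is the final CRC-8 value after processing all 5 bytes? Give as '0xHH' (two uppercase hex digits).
Answer: 0xD4

Derivation:
After byte 1 (0x20): reg=0xBF
After byte 2 (0x72): reg=0x6D
After byte 3 (0x31): reg=0x93
After byte 4 (0xEF): reg=0x73
After byte 5 (0xEC): reg=0xD4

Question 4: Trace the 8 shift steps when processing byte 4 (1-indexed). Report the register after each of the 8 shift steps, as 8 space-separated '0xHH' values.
After byte 1 (0x20): reg=0xBF
After byte 2 (0x72): reg=0x6D
After byte 3 (0x31): reg=0x93
Register before byte 4: 0x93
After XOR with byte 0xEF: 0x7C

Answer: 0xF8 0xF7 0xE9 0xD5 0xAD 0x5D 0xBA 0x73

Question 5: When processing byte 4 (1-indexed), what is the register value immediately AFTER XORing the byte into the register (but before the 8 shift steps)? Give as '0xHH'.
Answer: 0x7C

Derivation:
Register before byte 4: 0x93
Byte 4: 0xEF
0x93 XOR 0xEF = 0x7C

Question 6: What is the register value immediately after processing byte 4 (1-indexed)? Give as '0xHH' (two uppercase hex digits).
Answer: 0x73

Derivation:
After byte 1 (0x20): reg=0xBF
After byte 2 (0x72): reg=0x6D
After byte 3 (0x31): reg=0x93
After byte 4 (0xEF): reg=0x73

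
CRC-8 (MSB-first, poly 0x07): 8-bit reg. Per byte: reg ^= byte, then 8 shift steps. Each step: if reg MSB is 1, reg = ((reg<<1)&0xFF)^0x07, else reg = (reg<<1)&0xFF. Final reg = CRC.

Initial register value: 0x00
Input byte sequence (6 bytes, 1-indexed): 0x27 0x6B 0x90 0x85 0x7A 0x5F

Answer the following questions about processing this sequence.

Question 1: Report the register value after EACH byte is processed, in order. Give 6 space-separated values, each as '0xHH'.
0xF5 0xD3 0xCE 0xF6 0xAD 0xD0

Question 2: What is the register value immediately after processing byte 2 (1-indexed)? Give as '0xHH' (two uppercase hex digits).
After byte 1 (0x27): reg=0xF5
After byte 2 (0x6B): reg=0xD3

Answer: 0xD3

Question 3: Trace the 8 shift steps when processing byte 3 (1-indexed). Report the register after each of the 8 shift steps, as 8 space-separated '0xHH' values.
After byte 1 (0x27): reg=0xF5
After byte 2 (0x6B): reg=0xD3
Register before byte 3: 0xD3
After XOR with byte 0x90: 0x43

Answer: 0x86 0x0B 0x16 0x2C 0x58 0xB0 0x67 0xCE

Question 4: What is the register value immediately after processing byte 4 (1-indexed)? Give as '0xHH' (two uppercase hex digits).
Answer: 0xF6

Derivation:
After byte 1 (0x27): reg=0xF5
After byte 2 (0x6B): reg=0xD3
After byte 3 (0x90): reg=0xCE
After byte 4 (0x85): reg=0xF6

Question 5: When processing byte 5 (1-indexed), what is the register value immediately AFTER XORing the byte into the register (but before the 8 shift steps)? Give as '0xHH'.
Answer: 0x8C

Derivation:
Register before byte 5: 0xF6
Byte 5: 0x7A
0xF6 XOR 0x7A = 0x8C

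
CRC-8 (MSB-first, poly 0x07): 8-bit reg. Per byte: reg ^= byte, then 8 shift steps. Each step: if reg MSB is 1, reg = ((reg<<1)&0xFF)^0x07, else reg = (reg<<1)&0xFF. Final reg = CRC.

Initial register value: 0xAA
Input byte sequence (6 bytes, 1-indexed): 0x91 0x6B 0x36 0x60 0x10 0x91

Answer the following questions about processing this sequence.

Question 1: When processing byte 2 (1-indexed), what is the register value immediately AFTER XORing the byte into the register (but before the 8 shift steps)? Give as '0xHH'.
Answer: 0xCA

Derivation:
Register before byte 2: 0xA1
Byte 2: 0x6B
0xA1 XOR 0x6B = 0xCA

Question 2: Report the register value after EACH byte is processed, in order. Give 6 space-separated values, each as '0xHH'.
0xA1 0x78 0xED 0xAA 0x2F 0x33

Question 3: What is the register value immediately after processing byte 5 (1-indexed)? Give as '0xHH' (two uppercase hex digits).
After byte 1 (0x91): reg=0xA1
After byte 2 (0x6B): reg=0x78
After byte 3 (0x36): reg=0xED
After byte 4 (0x60): reg=0xAA
After byte 5 (0x10): reg=0x2F

Answer: 0x2F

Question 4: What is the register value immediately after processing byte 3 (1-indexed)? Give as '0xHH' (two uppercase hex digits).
Answer: 0xED

Derivation:
After byte 1 (0x91): reg=0xA1
After byte 2 (0x6B): reg=0x78
After byte 3 (0x36): reg=0xED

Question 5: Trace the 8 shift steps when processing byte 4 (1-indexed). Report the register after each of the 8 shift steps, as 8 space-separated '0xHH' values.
After byte 1 (0x91): reg=0xA1
After byte 2 (0x6B): reg=0x78
After byte 3 (0x36): reg=0xED
Register before byte 4: 0xED
After XOR with byte 0x60: 0x8D

Answer: 0x1D 0x3A 0x74 0xE8 0xD7 0xA9 0x55 0xAA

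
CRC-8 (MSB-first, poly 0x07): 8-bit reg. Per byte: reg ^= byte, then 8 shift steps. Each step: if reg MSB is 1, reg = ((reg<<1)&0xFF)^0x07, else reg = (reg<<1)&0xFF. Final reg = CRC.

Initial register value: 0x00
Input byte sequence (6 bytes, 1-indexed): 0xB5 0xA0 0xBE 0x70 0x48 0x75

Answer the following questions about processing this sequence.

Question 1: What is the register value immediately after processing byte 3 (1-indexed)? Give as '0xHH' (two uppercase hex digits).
Answer: 0x01

Derivation:
After byte 1 (0xB5): reg=0x02
After byte 2 (0xA0): reg=0x67
After byte 3 (0xBE): reg=0x01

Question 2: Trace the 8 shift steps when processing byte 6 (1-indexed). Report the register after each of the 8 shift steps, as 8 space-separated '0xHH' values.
After byte 1 (0xB5): reg=0x02
After byte 2 (0xA0): reg=0x67
After byte 3 (0xBE): reg=0x01
After byte 4 (0x70): reg=0x50
After byte 5 (0x48): reg=0x48
Register before byte 6: 0x48
After XOR with byte 0x75: 0x3D

Answer: 0x7A 0xF4 0xEF 0xD9 0xB5 0x6D 0xDA 0xB3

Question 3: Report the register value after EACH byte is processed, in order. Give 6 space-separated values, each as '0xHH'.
0x02 0x67 0x01 0x50 0x48 0xB3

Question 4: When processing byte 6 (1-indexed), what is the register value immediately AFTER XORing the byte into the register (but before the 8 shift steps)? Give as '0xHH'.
Answer: 0x3D

Derivation:
Register before byte 6: 0x48
Byte 6: 0x75
0x48 XOR 0x75 = 0x3D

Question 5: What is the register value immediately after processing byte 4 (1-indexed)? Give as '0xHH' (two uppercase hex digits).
Answer: 0x50

Derivation:
After byte 1 (0xB5): reg=0x02
After byte 2 (0xA0): reg=0x67
After byte 3 (0xBE): reg=0x01
After byte 4 (0x70): reg=0x50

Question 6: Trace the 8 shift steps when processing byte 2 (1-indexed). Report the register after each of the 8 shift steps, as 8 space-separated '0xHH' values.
After byte 1 (0xB5): reg=0x02
Register before byte 2: 0x02
After XOR with byte 0xA0: 0xA2

Answer: 0x43 0x86 0x0B 0x16 0x2C 0x58 0xB0 0x67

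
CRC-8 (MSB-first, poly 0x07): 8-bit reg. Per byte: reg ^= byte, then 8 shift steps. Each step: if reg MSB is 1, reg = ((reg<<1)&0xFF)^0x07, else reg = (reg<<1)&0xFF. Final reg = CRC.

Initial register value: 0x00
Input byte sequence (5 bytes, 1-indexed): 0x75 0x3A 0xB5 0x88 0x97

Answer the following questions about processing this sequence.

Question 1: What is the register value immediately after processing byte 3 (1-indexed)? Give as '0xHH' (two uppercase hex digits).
Answer: 0xDE

Derivation:
After byte 1 (0x75): reg=0x4C
After byte 2 (0x3A): reg=0x45
After byte 3 (0xB5): reg=0xDE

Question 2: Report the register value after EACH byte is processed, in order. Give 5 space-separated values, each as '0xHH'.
0x4C 0x45 0xDE 0xA5 0x9E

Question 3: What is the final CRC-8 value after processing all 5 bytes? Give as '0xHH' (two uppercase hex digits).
Answer: 0x9E

Derivation:
After byte 1 (0x75): reg=0x4C
After byte 2 (0x3A): reg=0x45
After byte 3 (0xB5): reg=0xDE
After byte 4 (0x88): reg=0xA5
After byte 5 (0x97): reg=0x9E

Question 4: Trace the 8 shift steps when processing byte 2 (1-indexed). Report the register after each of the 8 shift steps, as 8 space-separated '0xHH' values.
Answer: 0xEC 0xDF 0xB9 0x75 0xEA 0xD3 0xA1 0x45

Derivation:
After byte 1 (0x75): reg=0x4C
Register before byte 2: 0x4C
After XOR with byte 0x3A: 0x76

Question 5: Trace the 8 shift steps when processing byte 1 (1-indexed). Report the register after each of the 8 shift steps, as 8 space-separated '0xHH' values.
Answer: 0xEA 0xD3 0xA1 0x45 0x8A 0x13 0x26 0x4C

Derivation:
Register before byte 1: 0x00
After XOR with byte 0x75: 0x75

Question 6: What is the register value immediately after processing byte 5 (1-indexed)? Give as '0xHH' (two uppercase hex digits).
After byte 1 (0x75): reg=0x4C
After byte 2 (0x3A): reg=0x45
After byte 3 (0xB5): reg=0xDE
After byte 4 (0x88): reg=0xA5
After byte 5 (0x97): reg=0x9E

Answer: 0x9E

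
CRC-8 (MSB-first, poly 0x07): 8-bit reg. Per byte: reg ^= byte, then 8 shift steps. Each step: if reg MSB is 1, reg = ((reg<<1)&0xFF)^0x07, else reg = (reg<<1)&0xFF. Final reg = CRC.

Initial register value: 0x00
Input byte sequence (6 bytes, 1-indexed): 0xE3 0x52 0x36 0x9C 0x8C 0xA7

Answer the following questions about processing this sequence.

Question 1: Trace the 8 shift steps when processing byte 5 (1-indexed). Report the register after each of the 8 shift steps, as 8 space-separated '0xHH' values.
After byte 1 (0xE3): reg=0xA7
After byte 2 (0x52): reg=0xC5
After byte 3 (0x36): reg=0xD7
After byte 4 (0x9C): reg=0xF6
Register before byte 5: 0xF6
After XOR with byte 0x8C: 0x7A

Answer: 0xF4 0xEF 0xD9 0xB5 0x6D 0xDA 0xB3 0x61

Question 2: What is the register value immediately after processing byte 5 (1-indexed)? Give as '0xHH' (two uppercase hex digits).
After byte 1 (0xE3): reg=0xA7
After byte 2 (0x52): reg=0xC5
After byte 3 (0x36): reg=0xD7
After byte 4 (0x9C): reg=0xF6
After byte 5 (0x8C): reg=0x61

Answer: 0x61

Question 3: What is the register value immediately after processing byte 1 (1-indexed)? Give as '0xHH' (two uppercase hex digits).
After byte 1 (0xE3): reg=0xA7

Answer: 0xA7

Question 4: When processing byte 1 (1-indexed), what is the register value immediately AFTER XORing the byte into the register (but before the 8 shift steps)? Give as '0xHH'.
Answer: 0xE3

Derivation:
Register before byte 1: 0x00
Byte 1: 0xE3
0x00 XOR 0xE3 = 0xE3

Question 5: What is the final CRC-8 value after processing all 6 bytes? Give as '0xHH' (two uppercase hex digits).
After byte 1 (0xE3): reg=0xA7
After byte 2 (0x52): reg=0xC5
After byte 3 (0x36): reg=0xD7
After byte 4 (0x9C): reg=0xF6
After byte 5 (0x8C): reg=0x61
After byte 6 (0xA7): reg=0x5C

Answer: 0x5C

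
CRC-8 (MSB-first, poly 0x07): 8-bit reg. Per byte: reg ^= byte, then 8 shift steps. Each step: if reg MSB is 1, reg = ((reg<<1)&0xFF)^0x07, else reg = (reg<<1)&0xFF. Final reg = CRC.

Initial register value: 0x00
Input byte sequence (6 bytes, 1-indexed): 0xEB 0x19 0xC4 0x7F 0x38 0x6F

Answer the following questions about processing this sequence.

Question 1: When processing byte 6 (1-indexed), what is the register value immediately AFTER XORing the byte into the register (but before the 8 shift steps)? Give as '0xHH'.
Answer: 0xC5

Derivation:
Register before byte 6: 0xAA
Byte 6: 0x6F
0xAA XOR 0x6F = 0xC5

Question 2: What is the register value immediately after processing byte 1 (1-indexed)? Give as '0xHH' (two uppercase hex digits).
After byte 1 (0xEB): reg=0x9F

Answer: 0x9F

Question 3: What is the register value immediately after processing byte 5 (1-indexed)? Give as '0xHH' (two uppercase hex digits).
Answer: 0xAA

Derivation:
After byte 1 (0xEB): reg=0x9F
After byte 2 (0x19): reg=0x9B
After byte 3 (0xC4): reg=0x9A
After byte 4 (0x7F): reg=0xB5
After byte 5 (0x38): reg=0xAA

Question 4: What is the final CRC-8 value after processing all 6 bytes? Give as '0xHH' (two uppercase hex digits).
After byte 1 (0xEB): reg=0x9F
After byte 2 (0x19): reg=0x9B
After byte 3 (0xC4): reg=0x9A
After byte 4 (0x7F): reg=0xB5
After byte 5 (0x38): reg=0xAA
After byte 6 (0x6F): reg=0x55

Answer: 0x55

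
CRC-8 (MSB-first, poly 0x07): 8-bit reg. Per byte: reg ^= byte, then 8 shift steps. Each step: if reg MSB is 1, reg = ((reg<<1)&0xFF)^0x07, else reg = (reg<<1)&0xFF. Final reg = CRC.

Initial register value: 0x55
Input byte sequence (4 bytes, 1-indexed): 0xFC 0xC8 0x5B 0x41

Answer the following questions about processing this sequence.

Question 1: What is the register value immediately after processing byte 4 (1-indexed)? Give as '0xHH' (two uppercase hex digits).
After byte 1 (0xFC): reg=0x56
After byte 2 (0xC8): reg=0xD3
After byte 3 (0x5B): reg=0xB1
After byte 4 (0x41): reg=0xDE

Answer: 0xDE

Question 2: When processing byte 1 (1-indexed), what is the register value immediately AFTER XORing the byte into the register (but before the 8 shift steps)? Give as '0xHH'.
Answer: 0xA9

Derivation:
Register before byte 1: 0x55
Byte 1: 0xFC
0x55 XOR 0xFC = 0xA9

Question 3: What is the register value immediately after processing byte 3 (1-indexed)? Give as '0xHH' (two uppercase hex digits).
After byte 1 (0xFC): reg=0x56
After byte 2 (0xC8): reg=0xD3
After byte 3 (0x5B): reg=0xB1

Answer: 0xB1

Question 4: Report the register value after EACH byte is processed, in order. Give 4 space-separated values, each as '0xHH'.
0x56 0xD3 0xB1 0xDE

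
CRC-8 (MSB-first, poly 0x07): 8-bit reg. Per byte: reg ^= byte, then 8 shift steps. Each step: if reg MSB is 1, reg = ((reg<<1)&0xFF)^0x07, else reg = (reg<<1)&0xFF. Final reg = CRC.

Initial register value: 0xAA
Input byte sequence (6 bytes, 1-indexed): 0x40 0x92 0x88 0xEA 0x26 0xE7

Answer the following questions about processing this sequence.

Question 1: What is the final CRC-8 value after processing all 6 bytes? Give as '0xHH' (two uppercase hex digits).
After byte 1 (0x40): reg=0x98
After byte 2 (0x92): reg=0x36
After byte 3 (0x88): reg=0x33
After byte 4 (0xEA): reg=0x01
After byte 5 (0x26): reg=0xF5
After byte 6 (0xE7): reg=0x7E

Answer: 0x7E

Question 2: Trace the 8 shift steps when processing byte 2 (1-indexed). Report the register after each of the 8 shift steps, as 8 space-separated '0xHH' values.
Answer: 0x14 0x28 0x50 0xA0 0x47 0x8E 0x1B 0x36

Derivation:
After byte 1 (0x40): reg=0x98
Register before byte 2: 0x98
After XOR with byte 0x92: 0x0A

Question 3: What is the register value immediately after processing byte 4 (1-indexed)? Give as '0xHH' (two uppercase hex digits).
After byte 1 (0x40): reg=0x98
After byte 2 (0x92): reg=0x36
After byte 3 (0x88): reg=0x33
After byte 4 (0xEA): reg=0x01

Answer: 0x01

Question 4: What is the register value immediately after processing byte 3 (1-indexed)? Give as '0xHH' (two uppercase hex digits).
Answer: 0x33

Derivation:
After byte 1 (0x40): reg=0x98
After byte 2 (0x92): reg=0x36
After byte 3 (0x88): reg=0x33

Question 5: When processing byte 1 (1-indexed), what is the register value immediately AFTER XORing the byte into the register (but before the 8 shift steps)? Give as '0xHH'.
Register before byte 1: 0xAA
Byte 1: 0x40
0xAA XOR 0x40 = 0xEA

Answer: 0xEA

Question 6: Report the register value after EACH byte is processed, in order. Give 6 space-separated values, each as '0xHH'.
0x98 0x36 0x33 0x01 0xF5 0x7E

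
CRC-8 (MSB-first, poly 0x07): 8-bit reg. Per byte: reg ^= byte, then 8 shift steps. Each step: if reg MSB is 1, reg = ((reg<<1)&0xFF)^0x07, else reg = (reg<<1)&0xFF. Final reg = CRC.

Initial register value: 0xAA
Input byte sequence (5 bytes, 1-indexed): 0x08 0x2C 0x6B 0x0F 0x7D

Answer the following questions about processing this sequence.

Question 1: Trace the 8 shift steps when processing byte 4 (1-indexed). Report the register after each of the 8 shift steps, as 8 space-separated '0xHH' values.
Answer: 0xAD 0x5D 0xBA 0x73 0xE6 0xCB 0x91 0x25

Derivation:
After byte 1 (0x08): reg=0x67
After byte 2 (0x2C): reg=0xF6
After byte 3 (0x6B): reg=0xDA
Register before byte 4: 0xDA
After XOR with byte 0x0F: 0xD5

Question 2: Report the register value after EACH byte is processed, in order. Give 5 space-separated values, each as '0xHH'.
0x67 0xF6 0xDA 0x25 0x8F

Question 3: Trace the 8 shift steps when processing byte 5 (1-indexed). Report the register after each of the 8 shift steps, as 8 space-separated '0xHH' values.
Answer: 0xB0 0x67 0xCE 0x9B 0x31 0x62 0xC4 0x8F

Derivation:
After byte 1 (0x08): reg=0x67
After byte 2 (0x2C): reg=0xF6
After byte 3 (0x6B): reg=0xDA
After byte 4 (0x0F): reg=0x25
Register before byte 5: 0x25
After XOR with byte 0x7D: 0x58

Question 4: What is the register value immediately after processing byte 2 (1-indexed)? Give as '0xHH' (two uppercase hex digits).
Answer: 0xF6

Derivation:
After byte 1 (0x08): reg=0x67
After byte 2 (0x2C): reg=0xF6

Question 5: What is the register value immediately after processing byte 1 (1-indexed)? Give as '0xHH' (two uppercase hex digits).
After byte 1 (0x08): reg=0x67

Answer: 0x67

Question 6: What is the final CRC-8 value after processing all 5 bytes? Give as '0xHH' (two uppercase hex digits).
Answer: 0x8F

Derivation:
After byte 1 (0x08): reg=0x67
After byte 2 (0x2C): reg=0xF6
After byte 3 (0x6B): reg=0xDA
After byte 4 (0x0F): reg=0x25
After byte 5 (0x7D): reg=0x8F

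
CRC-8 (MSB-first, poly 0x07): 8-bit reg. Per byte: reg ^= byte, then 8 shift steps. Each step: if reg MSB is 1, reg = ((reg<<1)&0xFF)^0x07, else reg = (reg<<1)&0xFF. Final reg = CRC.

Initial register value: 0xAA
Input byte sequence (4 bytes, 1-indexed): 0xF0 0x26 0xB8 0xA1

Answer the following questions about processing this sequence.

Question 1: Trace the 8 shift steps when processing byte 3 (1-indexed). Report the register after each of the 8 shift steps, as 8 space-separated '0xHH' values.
After byte 1 (0xF0): reg=0x81
After byte 2 (0x26): reg=0x7C
Register before byte 3: 0x7C
After XOR with byte 0xB8: 0xC4

Answer: 0x8F 0x19 0x32 0x64 0xC8 0x97 0x29 0x52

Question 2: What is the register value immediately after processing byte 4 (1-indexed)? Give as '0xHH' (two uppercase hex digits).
After byte 1 (0xF0): reg=0x81
After byte 2 (0x26): reg=0x7C
After byte 3 (0xB8): reg=0x52
After byte 4 (0xA1): reg=0xD7

Answer: 0xD7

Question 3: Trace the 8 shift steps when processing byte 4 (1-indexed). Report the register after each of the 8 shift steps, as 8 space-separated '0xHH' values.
Answer: 0xE1 0xC5 0x8D 0x1D 0x3A 0x74 0xE8 0xD7

Derivation:
After byte 1 (0xF0): reg=0x81
After byte 2 (0x26): reg=0x7C
After byte 3 (0xB8): reg=0x52
Register before byte 4: 0x52
After XOR with byte 0xA1: 0xF3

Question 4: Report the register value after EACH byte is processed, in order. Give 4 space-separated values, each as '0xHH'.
0x81 0x7C 0x52 0xD7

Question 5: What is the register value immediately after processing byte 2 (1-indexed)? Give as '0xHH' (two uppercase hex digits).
After byte 1 (0xF0): reg=0x81
After byte 2 (0x26): reg=0x7C

Answer: 0x7C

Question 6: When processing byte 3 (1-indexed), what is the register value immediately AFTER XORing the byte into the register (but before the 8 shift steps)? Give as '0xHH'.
Answer: 0xC4

Derivation:
Register before byte 3: 0x7C
Byte 3: 0xB8
0x7C XOR 0xB8 = 0xC4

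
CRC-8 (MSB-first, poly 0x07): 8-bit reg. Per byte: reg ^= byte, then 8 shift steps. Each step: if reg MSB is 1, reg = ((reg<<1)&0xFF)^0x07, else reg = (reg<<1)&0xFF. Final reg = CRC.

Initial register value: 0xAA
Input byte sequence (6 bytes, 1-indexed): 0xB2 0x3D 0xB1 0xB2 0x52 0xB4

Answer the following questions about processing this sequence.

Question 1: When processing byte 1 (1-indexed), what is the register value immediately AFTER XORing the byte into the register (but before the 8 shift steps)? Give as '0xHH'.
Answer: 0x18

Derivation:
Register before byte 1: 0xAA
Byte 1: 0xB2
0xAA XOR 0xB2 = 0x18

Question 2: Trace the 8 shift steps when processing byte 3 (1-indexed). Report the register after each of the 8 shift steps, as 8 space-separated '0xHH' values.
Answer: 0xFD 0xFD 0xFD 0xFD 0xFD 0xFD 0xFD 0xFD

Derivation:
After byte 1 (0xB2): reg=0x48
After byte 2 (0x3D): reg=0x4C
Register before byte 3: 0x4C
After XOR with byte 0xB1: 0xFD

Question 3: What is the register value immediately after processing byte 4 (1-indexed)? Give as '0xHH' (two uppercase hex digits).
Answer: 0xEA

Derivation:
After byte 1 (0xB2): reg=0x48
After byte 2 (0x3D): reg=0x4C
After byte 3 (0xB1): reg=0xFD
After byte 4 (0xB2): reg=0xEA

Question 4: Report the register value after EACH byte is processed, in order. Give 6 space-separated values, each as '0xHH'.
0x48 0x4C 0xFD 0xEA 0x21 0xE2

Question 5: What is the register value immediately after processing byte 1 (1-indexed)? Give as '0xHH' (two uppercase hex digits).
Answer: 0x48

Derivation:
After byte 1 (0xB2): reg=0x48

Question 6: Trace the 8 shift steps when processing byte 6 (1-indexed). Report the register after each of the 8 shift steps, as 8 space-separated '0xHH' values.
Answer: 0x2D 0x5A 0xB4 0x6F 0xDE 0xBB 0x71 0xE2

Derivation:
After byte 1 (0xB2): reg=0x48
After byte 2 (0x3D): reg=0x4C
After byte 3 (0xB1): reg=0xFD
After byte 4 (0xB2): reg=0xEA
After byte 5 (0x52): reg=0x21
Register before byte 6: 0x21
After XOR with byte 0xB4: 0x95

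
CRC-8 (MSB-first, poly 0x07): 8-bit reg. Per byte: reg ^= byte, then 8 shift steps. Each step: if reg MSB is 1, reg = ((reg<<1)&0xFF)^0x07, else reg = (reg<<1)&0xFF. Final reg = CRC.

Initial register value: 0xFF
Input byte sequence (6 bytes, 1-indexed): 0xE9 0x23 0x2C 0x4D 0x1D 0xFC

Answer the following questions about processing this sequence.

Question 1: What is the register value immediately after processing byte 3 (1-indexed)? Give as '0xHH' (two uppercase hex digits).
Answer: 0x8A

Derivation:
After byte 1 (0xE9): reg=0x62
After byte 2 (0x23): reg=0xC0
After byte 3 (0x2C): reg=0x8A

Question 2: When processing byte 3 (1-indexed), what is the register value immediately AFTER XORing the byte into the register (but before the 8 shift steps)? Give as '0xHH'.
Answer: 0xEC

Derivation:
Register before byte 3: 0xC0
Byte 3: 0x2C
0xC0 XOR 0x2C = 0xEC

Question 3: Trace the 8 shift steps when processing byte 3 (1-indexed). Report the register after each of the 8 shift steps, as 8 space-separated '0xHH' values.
Answer: 0xDF 0xB9 0x75 0xEA 0xD3 0xA1 0x45 0x8A

Derivation:
After byte 1 (0xE9): reg=0x62
After byte 2 (0x23): reg=0xC0
Register before byte 3: 0xC0
After XOR with byte 0x2C: 0xEC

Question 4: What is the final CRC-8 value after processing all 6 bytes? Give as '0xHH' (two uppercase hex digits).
After byte 1 (0xE9): reg=0x62
After byte 2 (0x23): reg=0xC0
After byte 3 (0x2C): reg=0x8A
After byte 4 (0x4D): reg=0x5B
After byte 5 (0x1D): reg=0xD5
After byte 6 (0xFC): reg=0xDF

Answer: 0xDF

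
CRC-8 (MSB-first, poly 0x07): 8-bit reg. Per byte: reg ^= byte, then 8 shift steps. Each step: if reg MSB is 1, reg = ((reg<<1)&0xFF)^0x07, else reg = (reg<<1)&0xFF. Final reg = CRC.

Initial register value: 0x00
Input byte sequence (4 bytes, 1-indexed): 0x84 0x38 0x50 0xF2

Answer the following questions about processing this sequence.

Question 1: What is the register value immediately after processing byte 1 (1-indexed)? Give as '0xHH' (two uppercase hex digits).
After byte 1 (0x84): reg=0x95

Answer: 0x95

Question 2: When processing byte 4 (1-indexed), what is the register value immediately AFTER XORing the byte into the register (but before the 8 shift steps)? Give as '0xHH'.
Answer: 0xB4

Derivation:
Register before byte 4: 0x46
Byte 4: 0xF2
0x46 XOR 0xF2 = 0xB4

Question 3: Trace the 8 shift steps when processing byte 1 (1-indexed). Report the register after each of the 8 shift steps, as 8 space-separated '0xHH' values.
Answer: 0x0F 0x1E 0x3C 0x78 0xF0 0xE7 0xC9 0x95

Derivation:
Register before byte 1: 0x00
After XOR with byte 0x84: 0x84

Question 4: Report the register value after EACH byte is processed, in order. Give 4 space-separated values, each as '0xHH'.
0x95 0x4A 0x46 0x05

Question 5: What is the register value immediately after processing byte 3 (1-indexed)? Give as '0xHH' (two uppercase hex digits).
Answer: 0x46

Derivation:
After byte 1 (0x84): reg=0x95
After byte 2 (0x38): reg=0x4A
After byte 3 (0x50): reg=0x46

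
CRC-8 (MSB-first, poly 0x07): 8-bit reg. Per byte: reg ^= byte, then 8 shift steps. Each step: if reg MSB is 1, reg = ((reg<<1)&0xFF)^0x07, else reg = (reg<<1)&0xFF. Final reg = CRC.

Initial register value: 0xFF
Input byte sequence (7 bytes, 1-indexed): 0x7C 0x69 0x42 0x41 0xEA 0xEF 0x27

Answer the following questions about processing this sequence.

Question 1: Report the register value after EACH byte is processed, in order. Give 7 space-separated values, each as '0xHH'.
0x80 0x91 0x37 0x45 0x44 0x58 0x7A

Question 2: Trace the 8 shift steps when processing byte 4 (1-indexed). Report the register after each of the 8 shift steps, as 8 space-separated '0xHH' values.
Answer: 0xEC 0xDF 0xB9 0x75 0xEA 0xD3 0xA1 0x45

Derivation:
After byte 1 (0x7C): reg=0x80
After byte 2 (0x69): reg=0x91
After byte 3 (0x42): reg=0x37
Register before byte 4: 0x37
After XOR with byte 0x41: 0x76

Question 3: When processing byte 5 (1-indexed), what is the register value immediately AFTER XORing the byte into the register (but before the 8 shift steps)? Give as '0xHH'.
Answer: 0xAF

Derivation:
Register before byte 5: 0x45
Byte 5: 0xEA
0x45 XOR 0xEA = 0xAF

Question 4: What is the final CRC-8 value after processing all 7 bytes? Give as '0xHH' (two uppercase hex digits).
Answer: 0x7A

Derivation:
After byte 1 (0x7C): reg=0x80
After byte 2 (0x69): reg=0x91
After byte 3 (0x42): reg=0x37
After byte 4 (0x41): reg=0x45
After byte 5 (0xEA): reg=0x44
After byte 6 (0xEF): reg=0x58
After byte 7 (0x27): reg=0x7A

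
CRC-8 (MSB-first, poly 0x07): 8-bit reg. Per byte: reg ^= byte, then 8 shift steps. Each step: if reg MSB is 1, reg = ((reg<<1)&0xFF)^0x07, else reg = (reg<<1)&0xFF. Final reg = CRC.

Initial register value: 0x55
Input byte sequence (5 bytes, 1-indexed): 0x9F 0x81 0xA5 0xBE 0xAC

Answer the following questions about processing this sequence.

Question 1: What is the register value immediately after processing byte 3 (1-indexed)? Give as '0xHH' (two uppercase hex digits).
Answer: 0xDB

Derivation:
After byte 1 (0x9F): reg=0x78
After byte 2 (0x81): reg=0xE1
After byte 3 (0xA5): reg=0xDB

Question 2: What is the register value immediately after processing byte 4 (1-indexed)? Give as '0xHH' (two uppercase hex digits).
Answer: 0x3C

Derivation:
After byte 1 (0x9F): reg=0x78
After byte 2 (0x81): reg=0xE1
After byte 3 (0xA5): reg=0xDB
After byte 4 (0xBE): reg=0x3C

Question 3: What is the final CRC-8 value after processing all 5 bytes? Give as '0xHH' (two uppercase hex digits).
Answer: 0xF9

Derivation:
After byte 1 (0x9F): reg=0x78
After byte 2 (0x81): reg=0xE1
After byte 3 (0xA5): reg=0xDB
After byte 4 (0xBE): reg=0x3C
After byte 5 (0xAC): reg=0xF9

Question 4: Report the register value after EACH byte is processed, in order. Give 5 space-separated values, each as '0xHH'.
0x78 0xE1 0xDB 0x3C 0xF9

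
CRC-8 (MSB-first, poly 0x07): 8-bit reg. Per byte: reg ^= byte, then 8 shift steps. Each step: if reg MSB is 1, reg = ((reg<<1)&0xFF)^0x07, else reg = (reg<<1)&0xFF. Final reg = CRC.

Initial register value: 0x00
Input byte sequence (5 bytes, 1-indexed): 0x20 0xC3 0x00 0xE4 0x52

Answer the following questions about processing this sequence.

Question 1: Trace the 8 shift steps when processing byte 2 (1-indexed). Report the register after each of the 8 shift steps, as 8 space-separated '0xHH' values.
Answer: 0x46 0x8C 0x1F 0x3E 0x7C 0xF8 0xF7 0xE9

Derivation:
After byte 1 (0x20): reg=0xE0
Register before byte 2: 0xE0
After XOR with byte 0xC3: 0x23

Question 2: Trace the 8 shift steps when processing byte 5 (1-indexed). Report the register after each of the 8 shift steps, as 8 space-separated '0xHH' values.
After byte 1 (0x20): reg=0xE0
After byte 2 (0xC3): reg=0xE9
After byte 3 (0x00): reg=0x91
After byte 4 (0xE4): reg=0x4C
Register before byte 5: 0x4C
After XOR with byte 0x52: 0x1E

Answer: 0x3C 0x78 0xF0 0xE7 0xC9 0x95 0x2D 0x5A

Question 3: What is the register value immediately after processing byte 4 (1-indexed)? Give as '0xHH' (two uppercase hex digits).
Answer: 0x4C

Derivation:
After byte 1 (0x20): reg=0xE0
After byte 2 (0xC3): reg=0xE9
After byte 3 (0x00): reg=0x91
After byte 4 (0xE4): reg=0x4C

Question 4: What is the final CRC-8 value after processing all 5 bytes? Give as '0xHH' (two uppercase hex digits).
Answer: 0x5A

Derivation:
After byte 1 (0x20): reg=0xE0
After byte 2 (0xC3): reg=0xE9
After byte 3 (0x00): reg=0x91
After byte 4 (0xE4): reg=0x4C
After byte 5 (0x52): reg=0x5A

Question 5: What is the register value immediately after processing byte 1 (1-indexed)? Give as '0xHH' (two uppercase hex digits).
Answer: 0xE0

Derivation:
After byte 1 (0x20): reg=0xE0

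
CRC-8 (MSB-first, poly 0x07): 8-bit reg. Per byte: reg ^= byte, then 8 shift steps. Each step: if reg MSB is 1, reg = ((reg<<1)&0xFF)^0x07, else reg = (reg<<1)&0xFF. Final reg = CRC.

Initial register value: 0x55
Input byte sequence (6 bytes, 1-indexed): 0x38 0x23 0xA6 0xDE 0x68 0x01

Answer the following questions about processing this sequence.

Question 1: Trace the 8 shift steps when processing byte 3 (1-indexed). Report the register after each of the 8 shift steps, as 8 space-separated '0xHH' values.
Answer: 0xA6 0x4B 0x96 0x2B 0x56 0xAC 0x5F 0xBE

Derivation:
After byte 1 (0x38): reg=0x04
After byte 2 (0x23): reg=0xF5
Register before byte 3: 0xF5
After XOR with byte 0xA6: 0x53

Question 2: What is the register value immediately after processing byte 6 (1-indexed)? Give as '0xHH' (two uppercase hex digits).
After byte 1 (0x38): reg=0x04
After byte 2 (0x23): reg=0xF5
After byte 3 (0xA6): reg=0xBE
After byte 4 (0xDE): reg=0x27
After byte 5 (0x68): reg=0xEA
After byte 6 (0x01): reg=0x9F

Answer: 0x9F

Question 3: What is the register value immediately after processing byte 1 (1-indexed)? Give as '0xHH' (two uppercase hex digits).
After byte 1 (0x38): reg=0x04

Answer: 0x04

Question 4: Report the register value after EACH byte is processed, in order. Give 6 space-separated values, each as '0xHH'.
0x04 0xF5 0xBE 0x27 0xEA 0x9F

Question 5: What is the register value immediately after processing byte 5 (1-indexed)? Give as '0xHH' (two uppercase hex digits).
Answer: 0xEA

Derivation:
After byte 1 (0x38): reg=0x04
After byte 2 (0x23): reg=0xF5
After byte 3 (0xA6): reg=0xBE
After byte 4 (0xDE): reg=0x27
After byte 5 (0x68): reg=0xEA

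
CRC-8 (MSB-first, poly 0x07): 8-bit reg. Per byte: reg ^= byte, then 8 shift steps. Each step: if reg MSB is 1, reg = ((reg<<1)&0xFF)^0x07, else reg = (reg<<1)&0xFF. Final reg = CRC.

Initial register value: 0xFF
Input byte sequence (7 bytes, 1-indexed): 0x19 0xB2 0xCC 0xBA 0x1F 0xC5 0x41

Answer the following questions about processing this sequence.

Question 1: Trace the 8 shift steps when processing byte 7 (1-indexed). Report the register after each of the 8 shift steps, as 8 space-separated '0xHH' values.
After byte 1 (0x19): reg=0xBC
After byte 2 (0xB2): reg=0x2A
After byte 3 (0xCC): reg=0xBC
After byte 4 (0xBA): reg=0x12
After byte 5 (0x1F): reg=0x23
After byte 6 (0xC5): reg=0xBC
Register before byte 7: 0xBC
After XOR with byte 0x41: 0xFD

Answer: 0xFD 0xFD 0xFD 0xFD 0xFD 0xFD 0xFD 0xFD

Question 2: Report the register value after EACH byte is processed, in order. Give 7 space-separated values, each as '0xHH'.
0xBC 0x2A 0xBC 0x12 0x23 0xBC 0xFD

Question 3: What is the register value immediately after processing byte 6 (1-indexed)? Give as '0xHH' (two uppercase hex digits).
After byte 1 (0x19): reg=0xBC
After byte 2 (0xB2): reg=0x2A
After byte 3 (0xCC): reg=0xBC
After byte 4 (0xBA): reg=0x12
After byte 5 (0x1F): reg=0x23
After byte 6 (0xC5): reg=0xBC

Answer: 0xBC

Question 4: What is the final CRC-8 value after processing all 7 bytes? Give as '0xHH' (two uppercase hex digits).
After byte 1 (0x19): reg=0xBC
After byte 2 (0xB2): reg=0x2A
After byte 3 (0xCC): reg=0xBC
After byte 4 (0xBA): reg=0x12
After byte 5 (0x1F): reg=0x23
After byte 6 (0xC5): reg=0xBC
After byte 7 (0x41): reg=0xFD

Answer: 0xFD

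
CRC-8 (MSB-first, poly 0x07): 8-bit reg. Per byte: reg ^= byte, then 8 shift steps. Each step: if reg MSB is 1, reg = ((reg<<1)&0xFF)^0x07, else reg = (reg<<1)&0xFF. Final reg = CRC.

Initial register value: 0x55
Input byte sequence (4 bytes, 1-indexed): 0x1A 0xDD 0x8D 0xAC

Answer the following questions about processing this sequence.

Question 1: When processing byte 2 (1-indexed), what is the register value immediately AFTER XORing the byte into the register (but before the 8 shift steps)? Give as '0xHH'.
Register before byte 2: 0xEA
Byte 2: 0xDD
0xEA XOR 0xDD = 0x37

Answer: 0x37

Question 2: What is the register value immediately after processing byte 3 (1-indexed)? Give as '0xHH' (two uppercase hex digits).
Answer: 0x38

Derivation:
After byte 1 (0x1A): reg=0xEA
After byte 2 (0xDD): reg=0x85
After byte 3 (0x8D): reg=0x38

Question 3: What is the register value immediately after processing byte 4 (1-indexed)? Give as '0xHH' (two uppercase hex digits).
Answer: 0xE5

Derivation:
After byte 1 (0x1A): reg=0xEA
After byte 2 (0xDD): reg=0x85
After byte 3 (0x8D): reg=0x38
After byte 4 (0xAC): reg=0xE5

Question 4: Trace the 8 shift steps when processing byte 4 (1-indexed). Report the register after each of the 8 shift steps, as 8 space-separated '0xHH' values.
Answer: 0x2F 0x5E 0xBC 0x7F 0xFE 0xFB 0xF1 0xE5

Derivation:
After byte 1 (0x1A): reg=0xEA
After byte 2 (0xDD): reg=0x85
After byte 3 (0x8D): reg=0x38
Register before byte 4: 0x38
After XOR with byte 0xAC: 0x94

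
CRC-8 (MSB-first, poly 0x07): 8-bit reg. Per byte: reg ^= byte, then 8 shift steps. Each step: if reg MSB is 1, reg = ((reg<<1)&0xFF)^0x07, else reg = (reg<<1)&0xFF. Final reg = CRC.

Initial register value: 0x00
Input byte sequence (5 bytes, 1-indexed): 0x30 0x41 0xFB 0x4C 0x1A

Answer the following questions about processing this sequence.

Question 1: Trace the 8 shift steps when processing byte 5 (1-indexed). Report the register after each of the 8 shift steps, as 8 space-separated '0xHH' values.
Answer: 0x7C 0xF8 0xF7 0xE9 0xD5 0xAD 0x5D 0xBA

Derivation:
After byte 1 (0x30): reg=0x90
After byte 2 (0x41): reg=0x39
After byte 3 (0xFB): reg=0x40
After byte 4 (0x4C): reg=0x24
Register before byte 5: 0x24
After XOR with byte 0x1A: 0x3E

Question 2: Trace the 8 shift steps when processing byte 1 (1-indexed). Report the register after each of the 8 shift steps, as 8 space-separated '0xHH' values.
Register before byte 1: 0x00
After XOR with byte 0x30: 0x30

Answer: 0x60 0xC0 0x87 0x09 0x12 0x24 0x48 0x90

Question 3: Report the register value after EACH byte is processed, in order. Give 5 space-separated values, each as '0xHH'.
0x90 0x39 0x40 0x24 0xBA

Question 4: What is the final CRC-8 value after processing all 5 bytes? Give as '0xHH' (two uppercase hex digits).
Answer: 0xBA

Derivation:
After byte 1 (0x30): reg=0x90
After byte 2 (0x41): reg=0x39
After byte 3 (0xFB): reg=0x40
After byte 4 (0x4C): reg=0x24
After byte 5 (0x1A): reg=0xBA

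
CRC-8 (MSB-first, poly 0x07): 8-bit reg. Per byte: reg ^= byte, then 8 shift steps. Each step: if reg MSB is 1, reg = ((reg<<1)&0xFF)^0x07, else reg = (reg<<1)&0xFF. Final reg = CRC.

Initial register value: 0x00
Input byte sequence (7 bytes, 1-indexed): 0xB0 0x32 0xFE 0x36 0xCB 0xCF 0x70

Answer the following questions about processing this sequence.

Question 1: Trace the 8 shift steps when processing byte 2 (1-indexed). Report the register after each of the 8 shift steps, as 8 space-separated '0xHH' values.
After byte 1 (0xB0): reg=0x19
Register before byte 2: 0x19
After XOR with byte 0x32: 0x2B

Answer: 0x56 0xAC 0x5F 0xBE 0x7B 0xF6 0xEB 0xD1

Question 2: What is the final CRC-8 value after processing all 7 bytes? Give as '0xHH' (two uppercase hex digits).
After byte 1 (0xB0): reg=0x19
After byte 2 (0x32): reg=0xD1
After byte 3 (0xFE): reg=0xCD
After byte 4 (0x36): reg=0xEF
After byte 5 (0xCB): reg=0xFC
After byte 6 (0xCF): reg=0x99
After byte 7 (0x70): reg=0x91

Answer: 0x91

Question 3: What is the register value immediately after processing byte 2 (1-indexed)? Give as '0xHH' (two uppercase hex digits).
After byte 1 (0xB0): reg=0x19
After byte 2 (0x32): reg=0xD1

Answer: 0xD1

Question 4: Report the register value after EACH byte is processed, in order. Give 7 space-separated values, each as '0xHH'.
0x19 0xD1 0xCD 0xEF 0xFC 0x99 0x91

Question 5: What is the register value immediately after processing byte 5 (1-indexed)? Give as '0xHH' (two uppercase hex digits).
Answer: 0xFC

Derivation:
After byte 1 (0xB0): reg=0x19
After byte 2 (0x32): reg=0xD1
After byte 3 (0xFE): reg=0xCD
After byte 4 (0x36): reg=0xEF
After byte 5 (0xCB): reg=0xFC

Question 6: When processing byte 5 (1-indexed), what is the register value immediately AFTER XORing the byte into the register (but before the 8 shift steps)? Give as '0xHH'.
Register before byte 5: 0xEF
Byte 5: 0xCB
0xEF XOR 0xCB = 0x24

Answer: 0x24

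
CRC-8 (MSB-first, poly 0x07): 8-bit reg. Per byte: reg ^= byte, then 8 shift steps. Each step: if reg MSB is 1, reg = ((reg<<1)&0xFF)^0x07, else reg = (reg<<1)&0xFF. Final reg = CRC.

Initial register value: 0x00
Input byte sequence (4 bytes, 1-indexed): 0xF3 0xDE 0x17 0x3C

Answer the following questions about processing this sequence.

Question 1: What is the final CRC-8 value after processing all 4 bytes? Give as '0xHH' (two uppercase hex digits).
Answer: 0xB2

Derivation:
After byte 1 (0xF3): reg=0xD7
After byte 2 (0xDE): reg=0x3F
After byte 3 (0x17): reg=0xD8
After byte 4 (0x3C): reg=0xB2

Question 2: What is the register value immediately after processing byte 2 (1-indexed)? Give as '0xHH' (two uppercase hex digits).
Answer: 0x3F

Derivation:
After byte 1 (0xF3): reg=0xD7
After byte 2 (0xDE): reg=0x3F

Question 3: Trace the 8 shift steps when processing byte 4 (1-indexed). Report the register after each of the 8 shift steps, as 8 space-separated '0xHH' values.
Answer: 0xCF 0x99 0x35 0x6A 0xD4 0xAF 0x59 0xB2

Derivation:
After byte 1 (0xF3): reg=0xD7
After byte 2 (0xDE): reg=0x3F
After byte 3 (0x17): reg=0xD8
Register before byte 4: 0xD8
After XOR with byte 0x3C: 0xE4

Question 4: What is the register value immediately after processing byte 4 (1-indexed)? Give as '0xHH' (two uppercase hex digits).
Answer: 0xB2

Derivation:
After byte 1 (0xF3): reg=0xD7
After byte 2 (0xDE): reg=0x3F
After byte 3 (0x17): reg=0xD8
After byte 4 (0x3C): reg=0xB2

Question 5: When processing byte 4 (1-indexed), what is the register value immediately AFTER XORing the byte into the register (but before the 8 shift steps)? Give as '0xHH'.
Register before byte 4: 0xD8
Byte 4: 0x3C
0xD8 XOR 0x3C = 0xE4

Answer: 0xE4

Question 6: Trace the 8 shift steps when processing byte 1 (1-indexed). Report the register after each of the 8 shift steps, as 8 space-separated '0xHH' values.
Register before byte 1: 0x00
After XOR with byte 0xF3: 0xF3

Answer: 0xE1 0xC5 0x8D 0x1D 0x3A 0x74 0xE8 0xD7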